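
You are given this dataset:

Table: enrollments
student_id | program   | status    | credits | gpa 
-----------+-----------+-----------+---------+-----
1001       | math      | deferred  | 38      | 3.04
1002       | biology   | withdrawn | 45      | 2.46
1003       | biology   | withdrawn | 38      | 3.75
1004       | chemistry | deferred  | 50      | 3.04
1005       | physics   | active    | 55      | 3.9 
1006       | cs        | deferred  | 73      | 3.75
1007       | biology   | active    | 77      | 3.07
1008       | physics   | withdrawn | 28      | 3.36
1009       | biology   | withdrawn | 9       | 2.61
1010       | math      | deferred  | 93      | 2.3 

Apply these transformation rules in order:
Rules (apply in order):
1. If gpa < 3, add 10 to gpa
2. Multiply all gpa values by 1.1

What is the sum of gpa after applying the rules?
67.41

Step 1: Apply Rule 1 - Add 10 to records with gpa < 3
  - 3 records affected: 7.37 + (3 × 10) = 37.37
  - Unaffected records: 23.91
  - Sum after Rule 1: 61.28
Step 2: Apply Rule 2 - Multiply all by 1.1
  - 61.28 × 1.1 = 67.41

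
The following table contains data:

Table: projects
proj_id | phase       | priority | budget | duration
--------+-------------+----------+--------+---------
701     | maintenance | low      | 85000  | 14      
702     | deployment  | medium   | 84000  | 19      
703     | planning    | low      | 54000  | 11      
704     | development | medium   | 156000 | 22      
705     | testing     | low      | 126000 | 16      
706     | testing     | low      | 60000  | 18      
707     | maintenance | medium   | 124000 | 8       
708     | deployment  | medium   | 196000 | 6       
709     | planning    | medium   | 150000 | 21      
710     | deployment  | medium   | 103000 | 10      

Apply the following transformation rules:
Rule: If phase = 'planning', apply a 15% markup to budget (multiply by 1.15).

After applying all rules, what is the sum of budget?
1168600.0

Step 1: Records with phase = 'planning' have total budget = 204000
Step 2: Apply multiplier: 204000 × 1.15 = 234600.0
Step 3: Other records total: 934000
Step 4: Final sum = 234600.0 + 934000 = 1168600.0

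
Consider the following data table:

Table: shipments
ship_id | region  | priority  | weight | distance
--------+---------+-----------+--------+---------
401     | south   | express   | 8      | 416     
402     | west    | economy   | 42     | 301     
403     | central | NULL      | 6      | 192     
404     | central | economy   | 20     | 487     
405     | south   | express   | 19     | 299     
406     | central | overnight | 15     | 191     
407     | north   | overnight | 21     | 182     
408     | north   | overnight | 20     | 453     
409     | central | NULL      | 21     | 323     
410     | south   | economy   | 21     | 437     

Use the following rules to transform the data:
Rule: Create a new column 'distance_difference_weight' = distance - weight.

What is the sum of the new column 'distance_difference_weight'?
3088

Step 1: For each record, compute distance - weight
Example calculations:
  416 - 8 = 408
  301 - 42 = 259
  192 - 6 = 186
  ...
Step 2: Sum all derived values
Step 3: Total = 3088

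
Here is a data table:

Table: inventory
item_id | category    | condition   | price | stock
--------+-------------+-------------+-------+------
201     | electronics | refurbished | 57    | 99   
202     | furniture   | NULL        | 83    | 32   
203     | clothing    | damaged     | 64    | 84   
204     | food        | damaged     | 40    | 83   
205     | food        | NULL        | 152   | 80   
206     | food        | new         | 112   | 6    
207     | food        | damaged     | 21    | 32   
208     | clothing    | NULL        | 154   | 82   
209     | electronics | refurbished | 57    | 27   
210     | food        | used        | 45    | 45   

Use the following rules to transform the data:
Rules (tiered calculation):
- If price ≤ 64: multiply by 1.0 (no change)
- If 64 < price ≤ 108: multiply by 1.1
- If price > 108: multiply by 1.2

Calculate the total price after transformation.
876.9

Step 1: Tier 1 (price ≤ 64): 6 records, sum = 284 × 1.0 = 284.0
Step 2: Tier 2 (64 < price ≤ 108): 1 records, sum = 83 × 1.1 = 91.3
Step 3: Tier 3 (price > 108): 3 records, sum = 418 × 1.2 = 501.6
Step 4: Final sum = 284.0 + 91.3 + 501.6 = 876.9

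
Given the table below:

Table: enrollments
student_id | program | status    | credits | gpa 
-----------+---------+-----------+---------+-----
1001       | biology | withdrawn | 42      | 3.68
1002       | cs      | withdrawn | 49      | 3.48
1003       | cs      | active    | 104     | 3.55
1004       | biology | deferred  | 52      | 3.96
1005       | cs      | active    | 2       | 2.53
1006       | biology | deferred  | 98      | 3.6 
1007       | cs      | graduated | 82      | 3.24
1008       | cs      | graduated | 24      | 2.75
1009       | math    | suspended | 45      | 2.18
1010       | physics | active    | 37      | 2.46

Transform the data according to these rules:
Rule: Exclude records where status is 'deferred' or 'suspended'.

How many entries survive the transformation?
7

Step 1: Count records to exclude
  - 2 (deferred) + 1 (suspended) = 3 records
Step 2: Total records: 10
Step 3: Remaining = 10 - 3 = 7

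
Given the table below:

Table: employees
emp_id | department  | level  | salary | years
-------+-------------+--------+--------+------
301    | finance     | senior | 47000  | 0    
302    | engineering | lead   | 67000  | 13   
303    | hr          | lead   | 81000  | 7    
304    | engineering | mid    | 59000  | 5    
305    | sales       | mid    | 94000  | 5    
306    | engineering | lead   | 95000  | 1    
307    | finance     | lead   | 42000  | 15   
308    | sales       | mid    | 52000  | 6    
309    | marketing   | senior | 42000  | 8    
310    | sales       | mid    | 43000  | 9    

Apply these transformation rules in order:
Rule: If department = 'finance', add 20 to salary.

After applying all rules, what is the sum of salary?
622040

Step 1: Count records where department = 'finance': 2
Step 2: Total bonus added: 2 × 20 = 40
Step 3: Original sum of salary: 622000
Step 4: Final sum = 622000 + 40 = 622040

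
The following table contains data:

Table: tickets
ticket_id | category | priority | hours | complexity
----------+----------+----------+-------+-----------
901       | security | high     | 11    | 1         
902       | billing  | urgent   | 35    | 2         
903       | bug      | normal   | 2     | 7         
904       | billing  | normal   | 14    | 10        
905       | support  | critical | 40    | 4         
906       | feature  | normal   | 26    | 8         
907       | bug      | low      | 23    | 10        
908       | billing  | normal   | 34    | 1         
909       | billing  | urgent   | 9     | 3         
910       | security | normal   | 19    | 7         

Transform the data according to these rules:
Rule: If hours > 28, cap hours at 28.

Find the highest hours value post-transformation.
28

Step 1: Original maximum hours = 40
Step 2: Apply cap at 28
Step 3: 3 records had hours > 28 and were capped
Step 4: Maximum after transformation = 28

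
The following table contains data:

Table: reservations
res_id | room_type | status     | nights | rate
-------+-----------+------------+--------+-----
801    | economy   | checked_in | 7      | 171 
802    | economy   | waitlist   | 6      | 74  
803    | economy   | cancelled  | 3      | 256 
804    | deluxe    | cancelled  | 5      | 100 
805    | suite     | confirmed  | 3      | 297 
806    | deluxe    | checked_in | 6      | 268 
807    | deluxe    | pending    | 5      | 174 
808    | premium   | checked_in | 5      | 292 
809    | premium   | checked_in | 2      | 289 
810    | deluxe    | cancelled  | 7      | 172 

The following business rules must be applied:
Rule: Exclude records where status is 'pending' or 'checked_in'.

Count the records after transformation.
5

Step 1: Count records to exclude
  - 1 (pending) + 4 (checked_in) = 5 records
Step 2: Total records: 10
Step 3: Remaining = 10 - 5 = 5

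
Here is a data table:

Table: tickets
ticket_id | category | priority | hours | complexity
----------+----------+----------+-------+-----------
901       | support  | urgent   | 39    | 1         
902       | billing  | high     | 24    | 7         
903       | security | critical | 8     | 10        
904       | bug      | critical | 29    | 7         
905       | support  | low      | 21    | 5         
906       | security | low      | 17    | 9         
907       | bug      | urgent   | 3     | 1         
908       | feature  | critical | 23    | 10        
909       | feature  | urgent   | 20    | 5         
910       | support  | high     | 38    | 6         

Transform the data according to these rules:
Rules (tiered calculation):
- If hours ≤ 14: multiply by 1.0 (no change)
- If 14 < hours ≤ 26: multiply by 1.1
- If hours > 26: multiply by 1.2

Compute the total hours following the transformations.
253.7

Step 1: Tier 1 (hours ≤ 14): 2 records, sum = 11 × 1.0 = 11.0
Step 2: Tier 2 (14 < hours ≤ 26): 5 records, sum = 105 × 1.1 = 115.5
Step 3: Tier 3 (hours > 26): 3 records, sum = 106 × 1.2 = 127.2
Step 4: Final sum = 11.0 + 115.5 + 127.2 = 253.7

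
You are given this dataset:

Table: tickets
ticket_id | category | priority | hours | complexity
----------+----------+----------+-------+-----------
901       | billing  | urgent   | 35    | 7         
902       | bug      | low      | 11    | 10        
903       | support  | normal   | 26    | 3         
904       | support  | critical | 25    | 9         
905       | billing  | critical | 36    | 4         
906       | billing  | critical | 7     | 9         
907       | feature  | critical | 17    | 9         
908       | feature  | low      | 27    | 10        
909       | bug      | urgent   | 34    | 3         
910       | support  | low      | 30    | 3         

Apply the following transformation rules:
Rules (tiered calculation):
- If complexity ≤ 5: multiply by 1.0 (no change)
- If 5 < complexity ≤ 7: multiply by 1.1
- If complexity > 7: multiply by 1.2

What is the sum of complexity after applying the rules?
77.1

Step 1: Tier 1 (complexity ≤ 5): 4 records, sum = 13 × 1.0 = 13.0
Step 2: Tier 2 (5 < complexity ≤ 7): 1 records, sum = 7 × 1.1 = 7.7
Step 3: Tier 3 (complexity > 7): 5 records, sum = 47 × 1.2 = 56.4
Step 4: Final sum = 13.0 + 7.7 + 56.4 = 77.1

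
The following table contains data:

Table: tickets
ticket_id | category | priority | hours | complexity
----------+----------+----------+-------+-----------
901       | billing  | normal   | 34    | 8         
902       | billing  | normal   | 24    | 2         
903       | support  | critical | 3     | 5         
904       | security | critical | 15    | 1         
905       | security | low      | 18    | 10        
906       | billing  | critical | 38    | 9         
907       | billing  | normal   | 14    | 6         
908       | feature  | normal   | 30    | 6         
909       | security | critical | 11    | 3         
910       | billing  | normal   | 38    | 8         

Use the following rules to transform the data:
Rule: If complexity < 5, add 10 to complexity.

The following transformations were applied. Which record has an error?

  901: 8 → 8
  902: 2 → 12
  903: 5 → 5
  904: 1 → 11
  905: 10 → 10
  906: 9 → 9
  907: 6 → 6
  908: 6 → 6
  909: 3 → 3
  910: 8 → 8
Record 909 has an error. The correct transformed value should be 13, not 3.

Step 1: Check each record against the rule
Step 2: Record 909 has complexity = 3
Step 3: Since 3 < 5, the bonus should have been applied
Step 4: Correct value = 13, but claimed value = 3
Conclusion: Record 909 has the error.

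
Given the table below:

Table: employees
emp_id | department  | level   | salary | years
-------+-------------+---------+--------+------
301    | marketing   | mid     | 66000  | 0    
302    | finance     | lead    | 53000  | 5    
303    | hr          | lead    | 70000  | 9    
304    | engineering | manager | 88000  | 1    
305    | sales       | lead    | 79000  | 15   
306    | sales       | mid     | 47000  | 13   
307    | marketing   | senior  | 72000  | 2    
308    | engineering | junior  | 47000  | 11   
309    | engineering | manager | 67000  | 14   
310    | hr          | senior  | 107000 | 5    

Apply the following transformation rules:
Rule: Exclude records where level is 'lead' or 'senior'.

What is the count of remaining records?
5

Step 1: Count records to exclude
  - 3 (lead) + 2 (senior) = 5 records
Step 2: Total records: 10
Step 3: Remaining = 10 - 5 = 5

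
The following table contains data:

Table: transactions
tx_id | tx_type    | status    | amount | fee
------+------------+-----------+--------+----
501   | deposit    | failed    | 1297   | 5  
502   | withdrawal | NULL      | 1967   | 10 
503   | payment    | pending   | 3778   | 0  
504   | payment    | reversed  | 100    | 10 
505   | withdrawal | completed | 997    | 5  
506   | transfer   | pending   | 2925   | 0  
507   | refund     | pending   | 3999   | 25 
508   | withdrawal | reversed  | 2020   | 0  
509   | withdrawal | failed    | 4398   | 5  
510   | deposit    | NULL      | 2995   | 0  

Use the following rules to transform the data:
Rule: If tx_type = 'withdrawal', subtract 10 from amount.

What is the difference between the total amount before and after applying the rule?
40

Step 1: Original sum of amount = 24476
Step 2: 4 records have tx_type = 'withdrawal'
Step 3: Each affected record changes by -10
Step 4: Total change = 4 × -10 = -40
Step 5: New sum = 24476 + -40 = 24436
Step 6: Difference = |24436 - 24476| = 40
        (Sum decreased by 40)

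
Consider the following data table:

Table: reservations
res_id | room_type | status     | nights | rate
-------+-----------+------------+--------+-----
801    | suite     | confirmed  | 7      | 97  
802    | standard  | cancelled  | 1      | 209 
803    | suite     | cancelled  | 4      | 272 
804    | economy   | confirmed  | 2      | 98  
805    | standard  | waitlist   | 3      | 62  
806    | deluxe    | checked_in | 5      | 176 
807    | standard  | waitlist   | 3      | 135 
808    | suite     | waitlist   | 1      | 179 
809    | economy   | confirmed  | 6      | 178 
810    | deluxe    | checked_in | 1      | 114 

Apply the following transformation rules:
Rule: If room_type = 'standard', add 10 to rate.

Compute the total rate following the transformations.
1550

Step 1: Count records where room_type = 'standard': 3
Step 2: Total bonus added: 3 × 10 = 30
Step 3: Original sum of rate: 1520
Step 4: Final sum = 1520 + 30 = 1550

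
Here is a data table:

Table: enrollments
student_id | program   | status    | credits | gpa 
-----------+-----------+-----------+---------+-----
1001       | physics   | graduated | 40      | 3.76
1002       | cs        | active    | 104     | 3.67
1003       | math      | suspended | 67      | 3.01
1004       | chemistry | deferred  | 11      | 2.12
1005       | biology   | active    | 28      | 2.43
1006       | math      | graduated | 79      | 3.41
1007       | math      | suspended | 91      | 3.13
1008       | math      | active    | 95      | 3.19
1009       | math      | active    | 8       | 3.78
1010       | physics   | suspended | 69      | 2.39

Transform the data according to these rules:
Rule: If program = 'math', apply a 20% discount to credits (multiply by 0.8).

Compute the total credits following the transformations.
524.0

Step 1: Records with program = 'math' have total credits = 340
Step 2: Apply multiplier: 340 × 0.8 = 272.0
Step 3: Other records total: 252
Step 4: Final sum = 272.0 + 252 = 524.0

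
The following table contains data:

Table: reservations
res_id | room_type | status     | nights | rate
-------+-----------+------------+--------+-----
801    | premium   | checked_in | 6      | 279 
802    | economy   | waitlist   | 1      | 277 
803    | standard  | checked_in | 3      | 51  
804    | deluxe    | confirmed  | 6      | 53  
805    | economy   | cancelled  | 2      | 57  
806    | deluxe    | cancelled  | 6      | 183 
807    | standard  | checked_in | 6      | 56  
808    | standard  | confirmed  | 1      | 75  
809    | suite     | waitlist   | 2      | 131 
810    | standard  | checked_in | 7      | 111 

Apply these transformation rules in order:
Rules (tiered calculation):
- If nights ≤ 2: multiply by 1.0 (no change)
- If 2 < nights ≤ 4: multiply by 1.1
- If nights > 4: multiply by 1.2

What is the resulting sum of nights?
46.5

Step 1: Tier 1 (nights ≤ 2): 4 records, sum = 6 × 1.0 = 6.0
Step 2: Tier 2 (2 < nights ≤ 4): 1 records, sum = 3 × 1.1 = 3.3
Step 3: Tier 3 (nights > 4): 5 records, sum = 31 × 1.2 = 37.2
Step 4: Final sum = 6.0 + 3.3 + 37.2 = 46.5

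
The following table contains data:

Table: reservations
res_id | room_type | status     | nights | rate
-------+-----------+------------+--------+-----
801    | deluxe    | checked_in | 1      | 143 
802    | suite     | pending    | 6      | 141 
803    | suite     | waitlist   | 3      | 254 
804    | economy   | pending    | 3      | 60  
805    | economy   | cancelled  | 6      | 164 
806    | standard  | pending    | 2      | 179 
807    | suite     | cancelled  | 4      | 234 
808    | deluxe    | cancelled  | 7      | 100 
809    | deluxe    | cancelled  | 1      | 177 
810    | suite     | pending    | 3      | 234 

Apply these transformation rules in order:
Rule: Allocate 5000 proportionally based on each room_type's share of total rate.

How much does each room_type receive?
deluxe: 1245.55, economy: 664.29, standard: 530.84, suite: 2559.31

Step 1: Calculate total rate = 1686
Step 2: Calculate each room_type's proportion:
  deluxe: 420/1686 = 24.91% → 1245.55
  economy: 224/1686 = 13.29% → 664.29
  standard: 179/1686 = 10.62% → 530.84
  suite: 863/1686 = 51.19% → 2559.31
Step 3: Verify: sum of allocations ≈ 5000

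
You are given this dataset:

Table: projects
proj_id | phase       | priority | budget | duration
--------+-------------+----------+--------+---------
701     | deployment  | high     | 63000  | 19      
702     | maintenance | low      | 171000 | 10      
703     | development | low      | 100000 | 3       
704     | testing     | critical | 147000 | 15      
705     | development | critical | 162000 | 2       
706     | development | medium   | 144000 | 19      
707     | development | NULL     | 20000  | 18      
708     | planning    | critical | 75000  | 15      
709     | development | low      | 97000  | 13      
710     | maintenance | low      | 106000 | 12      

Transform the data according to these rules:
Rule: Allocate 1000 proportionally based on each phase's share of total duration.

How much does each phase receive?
deployment: 150.79, development: 436.51, maintenance: 174.6, planning: 119.05, testing: 119.05

Step 1: Calculate total duration = 126
Step 2: Calculate each phase's proportion:
  deployment: 19/126 = 15.08% → 150.79
  development: 55/126 = 43.65% → 436.51
  maintenance: 22/126 = 17.46% → 174.6
  planning: 15/126 = 11.90% → 119.05
  testing: 15/126 = 11.90% → 119.05
Step 3: Verify: sum of allocations ≈ 1000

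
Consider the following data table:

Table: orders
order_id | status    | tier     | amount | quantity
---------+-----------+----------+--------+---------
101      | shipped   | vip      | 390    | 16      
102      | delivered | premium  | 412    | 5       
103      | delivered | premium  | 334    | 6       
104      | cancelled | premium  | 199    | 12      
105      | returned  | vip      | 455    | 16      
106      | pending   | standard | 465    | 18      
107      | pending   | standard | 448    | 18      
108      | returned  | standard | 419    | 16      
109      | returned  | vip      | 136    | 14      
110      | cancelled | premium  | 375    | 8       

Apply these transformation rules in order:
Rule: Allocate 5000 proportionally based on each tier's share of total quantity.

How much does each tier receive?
premium: 1201.55, standard: 2015.5, vip: 1782.95

Step 1: Calculate total quantity = 129
Step 2: Calculate each tier's proportion:
  premium: 31/129 = 24.03% → 1201.55
  standard: 52/129 = 40.31% → 2015.5
  vip: 46/129 = 35.66% → 1782.95
Step 3: Verify: sum of allocations ≈ 5000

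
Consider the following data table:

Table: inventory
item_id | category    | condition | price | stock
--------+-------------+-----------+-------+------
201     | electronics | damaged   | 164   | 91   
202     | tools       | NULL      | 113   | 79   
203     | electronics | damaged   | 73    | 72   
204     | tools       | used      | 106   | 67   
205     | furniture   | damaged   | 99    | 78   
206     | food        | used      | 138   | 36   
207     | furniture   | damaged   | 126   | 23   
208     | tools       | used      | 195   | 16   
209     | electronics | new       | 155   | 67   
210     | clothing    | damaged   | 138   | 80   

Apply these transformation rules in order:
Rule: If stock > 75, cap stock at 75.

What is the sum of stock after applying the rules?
581

Step 1: 4 records have stock > 75
Step 2: These records originally summed to 328
Step 3: After capping: 4 × 75 = 300
Step 4: Unaffected records sum: 281
Step 5: Final sum = 300 + 281 = 581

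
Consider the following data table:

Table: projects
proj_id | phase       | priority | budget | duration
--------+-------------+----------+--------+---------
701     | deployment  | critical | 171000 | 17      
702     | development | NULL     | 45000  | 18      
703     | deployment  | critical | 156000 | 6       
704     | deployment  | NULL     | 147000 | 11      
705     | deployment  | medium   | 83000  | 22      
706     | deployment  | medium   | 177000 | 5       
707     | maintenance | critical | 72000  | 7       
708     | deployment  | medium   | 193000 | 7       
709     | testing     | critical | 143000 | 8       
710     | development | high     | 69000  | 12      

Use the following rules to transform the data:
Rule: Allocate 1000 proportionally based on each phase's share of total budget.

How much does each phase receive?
deployment: 738.06, development: 90.76, maintenance: 57.32, testing: 113.85

Step 1: Calculate total budget = 1256000
Step 2: Calculate each phase's proportion:
  deployment: 927000/1256000 = 73.81% → 738.06
  development: 114000/1256000 = 9.08% → 90.76
  maintenance: 72000/1256000 = 5.73% → 57.32
  testing: 143000/1256000 = 11.39% → 113.85
Step 3: Verify: sum of allocations ≈ 1000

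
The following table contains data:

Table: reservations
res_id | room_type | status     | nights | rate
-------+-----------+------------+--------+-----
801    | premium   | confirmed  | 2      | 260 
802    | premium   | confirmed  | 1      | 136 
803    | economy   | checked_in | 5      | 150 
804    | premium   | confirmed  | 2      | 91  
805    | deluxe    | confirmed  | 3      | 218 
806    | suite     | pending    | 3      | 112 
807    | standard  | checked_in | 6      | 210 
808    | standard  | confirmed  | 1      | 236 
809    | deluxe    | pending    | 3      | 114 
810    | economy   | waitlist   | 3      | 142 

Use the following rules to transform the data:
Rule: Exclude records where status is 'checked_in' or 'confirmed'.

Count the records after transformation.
3

Step 1: Count records to exclude
  - 2 (checked_in) + 5 (confirmed) = 7 records
Step 2: Total records: 10
Step 3: Remaining = 10 - 7 = 3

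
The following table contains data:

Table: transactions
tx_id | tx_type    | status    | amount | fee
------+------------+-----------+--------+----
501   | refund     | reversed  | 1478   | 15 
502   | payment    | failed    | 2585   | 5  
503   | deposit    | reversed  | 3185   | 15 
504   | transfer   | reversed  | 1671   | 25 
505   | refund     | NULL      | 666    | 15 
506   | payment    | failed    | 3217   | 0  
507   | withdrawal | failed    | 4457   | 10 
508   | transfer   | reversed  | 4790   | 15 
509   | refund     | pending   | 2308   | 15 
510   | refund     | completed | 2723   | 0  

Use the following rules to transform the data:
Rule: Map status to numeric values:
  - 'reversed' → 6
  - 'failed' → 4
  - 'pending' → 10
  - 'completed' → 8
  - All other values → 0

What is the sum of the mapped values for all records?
54

Step 1: Apply mapping to each record
Step 2: Count by status:
  'reversed': 4 records × 6 = 24
  'failed': 3 records × 4 = 12
  'pending': 1 records × 10 = 10
  'completed': 1 records × 8 = 8
Step 3: Sum all mapped values = 54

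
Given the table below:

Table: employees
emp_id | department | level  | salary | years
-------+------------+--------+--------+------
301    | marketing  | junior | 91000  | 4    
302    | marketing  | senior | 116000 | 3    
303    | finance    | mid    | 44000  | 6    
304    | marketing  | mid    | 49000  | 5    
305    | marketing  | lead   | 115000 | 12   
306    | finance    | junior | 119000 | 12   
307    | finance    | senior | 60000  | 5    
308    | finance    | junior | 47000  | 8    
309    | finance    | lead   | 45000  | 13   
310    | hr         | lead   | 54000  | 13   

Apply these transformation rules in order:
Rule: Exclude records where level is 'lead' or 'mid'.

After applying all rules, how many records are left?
5

Step 1: Count records to exclude
  - 3 (lead) + 2 (mid) = 5 records
Step 2: Total records: 10
Step 3: Remaining = 10 - 5 = 5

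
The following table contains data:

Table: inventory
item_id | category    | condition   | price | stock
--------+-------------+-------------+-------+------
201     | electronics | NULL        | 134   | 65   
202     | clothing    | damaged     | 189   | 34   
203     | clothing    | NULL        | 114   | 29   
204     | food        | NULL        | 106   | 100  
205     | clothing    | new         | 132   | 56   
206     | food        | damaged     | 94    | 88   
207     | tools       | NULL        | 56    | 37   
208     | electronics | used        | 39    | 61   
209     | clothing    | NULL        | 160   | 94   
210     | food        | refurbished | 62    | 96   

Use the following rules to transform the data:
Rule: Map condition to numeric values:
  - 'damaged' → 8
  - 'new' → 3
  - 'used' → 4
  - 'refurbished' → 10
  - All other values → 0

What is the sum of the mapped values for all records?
33

Step 1: Apply mapping to each record
Step 2: Count by status:
  'damaged': 2 records × 8 = 16
  'new': 1 records × 3 = 3
  'used': 1 records × 4 = 4
  'refurbished': 1 records × 10 = 10
Step 3: Sum all mapped values = 33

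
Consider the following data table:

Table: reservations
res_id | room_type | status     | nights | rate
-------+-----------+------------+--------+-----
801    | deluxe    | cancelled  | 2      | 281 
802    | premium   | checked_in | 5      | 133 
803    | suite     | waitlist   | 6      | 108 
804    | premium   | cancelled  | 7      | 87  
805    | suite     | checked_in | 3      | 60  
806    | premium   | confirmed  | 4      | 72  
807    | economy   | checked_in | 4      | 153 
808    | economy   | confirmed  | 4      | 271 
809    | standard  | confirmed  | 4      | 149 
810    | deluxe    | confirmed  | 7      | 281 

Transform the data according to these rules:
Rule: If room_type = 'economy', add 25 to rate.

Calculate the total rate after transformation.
1645

Step 1: Count records where room_type = 'economy': 2
Step 2: Total bonus added: 2 × 25 = 50
Step 3: Original sum of rate: 1595
Step 4: Final sum = 1595 + 50 = 1645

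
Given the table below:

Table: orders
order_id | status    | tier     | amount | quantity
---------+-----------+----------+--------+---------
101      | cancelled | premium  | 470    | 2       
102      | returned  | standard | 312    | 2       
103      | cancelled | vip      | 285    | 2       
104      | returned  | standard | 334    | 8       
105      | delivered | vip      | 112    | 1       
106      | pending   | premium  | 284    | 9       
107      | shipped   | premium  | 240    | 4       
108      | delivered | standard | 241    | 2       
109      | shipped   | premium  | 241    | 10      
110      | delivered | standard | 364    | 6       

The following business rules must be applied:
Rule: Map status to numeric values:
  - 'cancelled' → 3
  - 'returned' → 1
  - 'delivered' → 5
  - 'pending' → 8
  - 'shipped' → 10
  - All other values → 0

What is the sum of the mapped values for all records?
51

Step 1: Apply mapping to each record
Step 2: Count by status:
  'cancelled': 2 records × 3 = 6
  'returned': 2 records × 1 = 2
  'delivered': 3 records × 5 = 15
  'pending': 1 records × 8 = 8
  'shipped': 2 records × 10 = 20
Step 3: Sum all mapped values = 51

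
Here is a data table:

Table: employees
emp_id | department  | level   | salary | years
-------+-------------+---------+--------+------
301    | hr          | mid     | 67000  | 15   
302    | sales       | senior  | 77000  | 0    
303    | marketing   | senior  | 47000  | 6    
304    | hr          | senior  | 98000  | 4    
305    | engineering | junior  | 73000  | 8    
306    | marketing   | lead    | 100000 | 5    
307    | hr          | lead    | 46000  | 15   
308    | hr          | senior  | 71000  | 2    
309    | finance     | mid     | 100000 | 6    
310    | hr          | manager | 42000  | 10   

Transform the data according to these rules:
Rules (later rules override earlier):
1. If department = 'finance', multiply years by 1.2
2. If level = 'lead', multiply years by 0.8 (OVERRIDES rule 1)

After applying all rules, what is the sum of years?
68.2

Step 1: Rule 2 takes priority for records with level = 'lead'
  - 2 records: 20 × 0.8 = 16.0
Step 2: Rule 1 applies to remaining records with department = 'finance'
  - 1 records: 6 × 1.2 = 7.2
Step 3: Other records unchanged: 45
Step 4: Final sum = 16.0 + 7.2 + 45 = 68.2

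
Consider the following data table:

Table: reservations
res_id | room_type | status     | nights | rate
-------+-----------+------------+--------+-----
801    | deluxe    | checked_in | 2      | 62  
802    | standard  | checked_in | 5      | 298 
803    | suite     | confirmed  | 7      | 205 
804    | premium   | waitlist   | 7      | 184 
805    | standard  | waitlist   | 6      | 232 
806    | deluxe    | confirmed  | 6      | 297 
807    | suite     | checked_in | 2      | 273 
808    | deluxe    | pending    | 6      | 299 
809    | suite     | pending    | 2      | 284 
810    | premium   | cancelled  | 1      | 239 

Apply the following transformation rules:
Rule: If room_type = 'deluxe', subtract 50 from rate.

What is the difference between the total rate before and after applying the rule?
150

Step 1: Original sum of rate = 2373
Step 2: 3 records have room_type = 'deluxe'
Step 3: Each affected record changes by -50
Step 4: Total change = 3 × -50 = -150
Step 5: New sum = 2373 + -150 = 2223
Step 6: Difference = |2223 - 2373| = 150
        (Sum decreased by 150)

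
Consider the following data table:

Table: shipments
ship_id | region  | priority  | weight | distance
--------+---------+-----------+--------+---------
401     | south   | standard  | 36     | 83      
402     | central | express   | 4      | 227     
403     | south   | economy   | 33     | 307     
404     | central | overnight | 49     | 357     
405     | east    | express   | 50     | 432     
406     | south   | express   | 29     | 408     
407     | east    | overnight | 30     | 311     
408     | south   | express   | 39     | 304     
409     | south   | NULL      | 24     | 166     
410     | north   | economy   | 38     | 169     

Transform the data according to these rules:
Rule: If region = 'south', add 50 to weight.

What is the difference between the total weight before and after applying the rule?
250

Step 1: Original sum of weight = 332
Step 2: 5 records have region = 'south'
Step 3: Each affected record changes by 50
Step 4: Total change = 5 × 50 = 250
Step 5: New sum = 332 + 250 = 582
Step 6: Difference = |582 - 332| = 250
        (Sum increased by 250)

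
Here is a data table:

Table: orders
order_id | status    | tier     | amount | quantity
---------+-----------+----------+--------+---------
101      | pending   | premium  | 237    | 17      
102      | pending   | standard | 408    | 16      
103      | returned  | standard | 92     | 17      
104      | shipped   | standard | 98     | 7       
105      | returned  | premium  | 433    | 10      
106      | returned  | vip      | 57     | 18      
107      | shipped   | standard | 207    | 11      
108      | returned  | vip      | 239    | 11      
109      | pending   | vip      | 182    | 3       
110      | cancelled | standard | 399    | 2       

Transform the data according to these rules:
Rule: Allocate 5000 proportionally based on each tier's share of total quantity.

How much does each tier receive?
premium: 1205.36, standard: 2366.07, vip: 1428.57

Step 1: Calculate total quantity = 112
Step 2: Calculate each tier's proportion:
  premium: 27/112 = 24.11% → 1205.36
  standard: 53/112 = 47.32% → 2366.07
  vip: 32/112 = 28.57% → 1428.57
Step 3: Verify: sum of allocations ≈ 5000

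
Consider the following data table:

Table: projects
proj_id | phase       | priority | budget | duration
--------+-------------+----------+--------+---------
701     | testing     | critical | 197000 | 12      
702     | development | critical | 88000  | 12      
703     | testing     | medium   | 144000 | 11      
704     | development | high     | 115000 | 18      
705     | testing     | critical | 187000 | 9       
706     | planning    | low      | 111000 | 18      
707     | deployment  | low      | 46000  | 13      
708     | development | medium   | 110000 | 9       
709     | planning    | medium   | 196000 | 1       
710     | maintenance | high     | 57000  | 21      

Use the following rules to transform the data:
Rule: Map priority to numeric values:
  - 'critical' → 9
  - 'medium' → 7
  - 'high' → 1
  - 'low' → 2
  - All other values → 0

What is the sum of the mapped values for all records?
54

Step 1: Apply mapping to each record
Step 2: Count by status:
  'critical': 3 records × 9 = 27
  'medium': 3 records × 7 = 21
  'high': 2 records × 1 = 2
  'low': 2 records × 2 = 4
Step 3: Sum all mapped values = 54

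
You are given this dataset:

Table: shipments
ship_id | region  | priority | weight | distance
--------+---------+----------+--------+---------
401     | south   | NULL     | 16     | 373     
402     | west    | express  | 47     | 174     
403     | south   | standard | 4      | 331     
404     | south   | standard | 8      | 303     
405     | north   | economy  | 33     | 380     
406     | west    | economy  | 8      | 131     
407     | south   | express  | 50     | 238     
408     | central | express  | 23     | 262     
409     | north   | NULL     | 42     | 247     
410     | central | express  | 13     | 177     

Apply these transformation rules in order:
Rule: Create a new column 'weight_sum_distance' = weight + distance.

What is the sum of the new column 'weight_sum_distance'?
2860

Step 1: For each record, compute weight + distance
Example calculations:
  16 + 373 = 389
  47 + 174 = 221
  4 + 331 = 335
  ...
Step 2: Sum all derived values
Step 3: Total = 2860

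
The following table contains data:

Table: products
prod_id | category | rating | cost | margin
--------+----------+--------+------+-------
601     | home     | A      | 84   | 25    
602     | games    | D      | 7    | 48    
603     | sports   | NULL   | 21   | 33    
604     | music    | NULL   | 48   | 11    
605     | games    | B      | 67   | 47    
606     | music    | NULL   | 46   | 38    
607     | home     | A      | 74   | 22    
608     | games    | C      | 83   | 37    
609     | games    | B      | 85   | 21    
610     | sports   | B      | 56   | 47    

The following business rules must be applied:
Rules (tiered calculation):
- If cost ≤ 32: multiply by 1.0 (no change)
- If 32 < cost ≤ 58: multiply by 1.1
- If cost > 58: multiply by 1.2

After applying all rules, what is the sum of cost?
664.6

Step 1: Tier 1 (cost ≤ 32): 2 records, sum = 28 × 1.0 = 28.0
Step 2: Tier 2 (32 < cost ≤ 58): 3 records, sum = 150 × 1.1 = 165.0
Step 3: Tier 3 (cost > 58): 5 records, sum = 393 × 1.2 = 471.6
Step 4: Final sum = 28.0 + 165.0 + 471.6 = 664.6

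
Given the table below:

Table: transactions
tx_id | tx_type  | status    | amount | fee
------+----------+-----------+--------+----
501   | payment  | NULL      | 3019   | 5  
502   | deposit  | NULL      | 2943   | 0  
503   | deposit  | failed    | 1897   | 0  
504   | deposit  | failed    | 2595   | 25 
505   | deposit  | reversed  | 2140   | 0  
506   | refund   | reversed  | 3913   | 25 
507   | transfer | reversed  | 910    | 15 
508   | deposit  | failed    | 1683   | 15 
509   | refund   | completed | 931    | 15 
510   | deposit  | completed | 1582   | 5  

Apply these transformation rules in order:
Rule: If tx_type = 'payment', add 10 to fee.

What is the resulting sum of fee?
115

Step 1: Count records where tx_type = 'payment': 1
Step 2: Total bonus added: 1 × 10 = 10
Step 3: Original sum of fee: 105
Step 4: Final sum = 105 + 10 = 115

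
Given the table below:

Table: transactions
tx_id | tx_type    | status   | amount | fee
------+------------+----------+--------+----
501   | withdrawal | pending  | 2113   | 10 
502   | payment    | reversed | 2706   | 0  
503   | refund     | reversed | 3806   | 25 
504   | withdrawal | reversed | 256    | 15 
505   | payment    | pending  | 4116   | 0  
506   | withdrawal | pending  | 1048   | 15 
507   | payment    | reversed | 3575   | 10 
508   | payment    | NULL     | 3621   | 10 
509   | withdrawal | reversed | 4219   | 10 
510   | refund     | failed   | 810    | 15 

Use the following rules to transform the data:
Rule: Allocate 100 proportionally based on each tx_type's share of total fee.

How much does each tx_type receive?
payment: 18.18, refund: 36.36, withdrawal: 45.45

Step 1: Calculate total fee = 110
Step 2: Calculate each tx_type's proportion:
  payment: 20/110 = 18.18% → 18.18
  refund: 40/110 = 36.36% → 36.36
  withdrawal: 50/110 = 45.45% → 45.45
Step 3: Verify: sum of allocations ≈ 100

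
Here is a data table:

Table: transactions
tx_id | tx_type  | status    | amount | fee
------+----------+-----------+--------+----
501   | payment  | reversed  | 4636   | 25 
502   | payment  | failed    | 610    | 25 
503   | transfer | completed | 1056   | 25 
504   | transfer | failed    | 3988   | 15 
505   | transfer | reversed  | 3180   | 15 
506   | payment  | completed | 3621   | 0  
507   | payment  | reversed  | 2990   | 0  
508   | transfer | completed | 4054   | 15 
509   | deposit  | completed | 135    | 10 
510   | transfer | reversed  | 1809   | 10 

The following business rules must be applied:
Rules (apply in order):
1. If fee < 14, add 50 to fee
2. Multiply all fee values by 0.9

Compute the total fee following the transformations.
306.0

Step 1: Apply Rule 1 - Add 50 to records with fee < 14
  - 4 records affected: 20 + (4 × 50) = 220
  - Unaffected records: 120
  - Sum after Rule 1: 340
Step 2: Apply Rule 2 - Multiply all by 0.9
  - 340 × 0.9 = 306.0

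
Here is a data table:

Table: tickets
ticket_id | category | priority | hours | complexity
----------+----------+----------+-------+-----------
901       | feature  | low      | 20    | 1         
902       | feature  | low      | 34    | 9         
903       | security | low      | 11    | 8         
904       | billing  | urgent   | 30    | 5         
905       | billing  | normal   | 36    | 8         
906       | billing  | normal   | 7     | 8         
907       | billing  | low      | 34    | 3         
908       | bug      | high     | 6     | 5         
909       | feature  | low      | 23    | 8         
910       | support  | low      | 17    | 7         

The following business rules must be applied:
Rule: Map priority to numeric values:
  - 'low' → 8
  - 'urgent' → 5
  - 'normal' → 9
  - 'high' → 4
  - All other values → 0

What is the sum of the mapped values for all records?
75

Step 1: Apply mapping to each record
Step 2: Count by status:
  'low': 6 records × 8 = 48
  'urgent': 1 records × 5 = 5
  'normal': 2 records × 9 = 18
  'high': 1 records × 4 = 4
Step 3: Sum all mapped values = 75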